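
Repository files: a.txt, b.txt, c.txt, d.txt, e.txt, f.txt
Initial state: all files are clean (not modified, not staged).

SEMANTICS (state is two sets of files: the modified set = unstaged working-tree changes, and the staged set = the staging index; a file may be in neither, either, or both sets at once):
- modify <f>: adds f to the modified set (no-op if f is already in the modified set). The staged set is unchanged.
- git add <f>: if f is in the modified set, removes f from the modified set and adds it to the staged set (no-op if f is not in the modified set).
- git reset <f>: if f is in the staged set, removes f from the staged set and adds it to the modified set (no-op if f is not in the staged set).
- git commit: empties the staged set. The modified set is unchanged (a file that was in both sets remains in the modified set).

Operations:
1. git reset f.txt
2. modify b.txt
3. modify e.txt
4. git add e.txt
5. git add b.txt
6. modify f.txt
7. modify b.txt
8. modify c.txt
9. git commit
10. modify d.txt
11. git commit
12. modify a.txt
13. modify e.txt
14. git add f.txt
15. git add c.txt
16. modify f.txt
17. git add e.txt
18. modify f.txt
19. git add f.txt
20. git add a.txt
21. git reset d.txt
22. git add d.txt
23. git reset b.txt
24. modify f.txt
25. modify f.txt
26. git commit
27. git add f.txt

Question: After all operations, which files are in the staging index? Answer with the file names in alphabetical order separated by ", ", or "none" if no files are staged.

After op 1 (git reset f.txt): modified={none} staged={none}
After op 2 (modify b.txt): modified={b.txt} staged={none}
After op 3 (modify e.txt): modified={b.txt, e.txt} staged={none}
After op 4 (git add e.txt): modified={b.txt} staged={e.txt}
After op 5 (git add b.txt): modified={none} staged={b.txt, e.txt}
After op 6 (modify f.txt): modified={f.txt} staged={b.txt, e.txt}
After op 7 (modify b.txt): modified={b.txt, f.txt} staged={b.txt, e.txt}
After op 8 (modify c.txt): modified={b.txt, c.txt, f.txt} staged={b.txt, e.txt}
After op 9 (git commit): modified={b.txt, c.txt, f.txt} staged={none}
After op 10 (modify d.txt): modified={b.txt, c.txt, d.txt, f.txt} staged={none}
After op 11 (git commit): modified={b.txt, c.txt, d.txt, f.txt} staged={none}
After op 12 (modify a.txt): modified={a.txt, b.txt, c.txt, d.txt, f.txt} staged={none}
After op 13 (modify e.txt): modified={a.txt, b.txt, c.txt, d.txt, e.txt, f.txt} staged={none}
After op 14 (git add f.txt): modified={a.txt, b.txt, c.txt, d.txt, e.txt} staged={f.txt}
After op 15 (git add c.txt): modified={a.txt, b.txt, d.txt, e.txt} staged={c.txt, f.txt}
After op 16 (modify f.txt): modified={a.txt, b.txt, d.txt, e.txt, f.txt} staged={c.txt, f.txt}
After op 17 (git add e.txt): modified={a.txt, b.txt, d.txt, f.txt} staged={c.txt, e.txt, f.txt}
After op 18 (modify f.txt): modified={a.txt, b.txt, d.txt, f.txt} staged={c.txt, e.txt, f.txt}
After op 19 (git add f.txt): modified={a.txt, b.txt, d.txt} staged={c.txt, e.txt, f.txt}
After op 20 (git add a.txt): modified={b.txt, d.txt} staged={a.txt, c.txt, e.txt, f.txt}
After op 21 (git reset d.txt): modified={b.txt, d.txt} staged={a.txt, c.txt, e.txt, f.txt}
After op 22 (git add d.txt): modified={b.txt} staged={a.txt, c.txt, d.txt, e.txt, f.txt}
After op 23 (git reset b.txt): modified={b.txt} staged={a.txt, c.txt, d.txt, e.txt, f.txt}
After op 24 (modify f.txt): modified={b.txt, f.txt} staged={a.txt, c.txt, d.txt, e.txt, f.txt}
After op 25 (modify f.txt): modified={b.txt, f.txt} staged={a.txt, c.txt, d.txt, e.txt, f.txt}
After op 26 (git commit): modified={b.txt, f.txt} staged={none}
After op 27 (git add f.txt): modified={b.txt} staged={f.txt}

Answer: f.txt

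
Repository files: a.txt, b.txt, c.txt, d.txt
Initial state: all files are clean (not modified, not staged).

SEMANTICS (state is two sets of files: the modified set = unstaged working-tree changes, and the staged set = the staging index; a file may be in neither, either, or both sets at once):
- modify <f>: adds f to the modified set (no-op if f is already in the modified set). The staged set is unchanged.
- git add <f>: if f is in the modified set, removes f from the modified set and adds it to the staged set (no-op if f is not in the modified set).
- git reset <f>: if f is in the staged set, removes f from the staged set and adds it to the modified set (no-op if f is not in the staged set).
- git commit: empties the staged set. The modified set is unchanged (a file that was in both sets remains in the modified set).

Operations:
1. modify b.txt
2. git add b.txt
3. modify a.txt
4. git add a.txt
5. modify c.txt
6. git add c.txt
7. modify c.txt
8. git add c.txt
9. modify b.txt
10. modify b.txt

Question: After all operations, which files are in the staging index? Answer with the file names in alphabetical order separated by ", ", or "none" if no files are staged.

After op 1 (modify b.txt): modified={b.txt} staged={none}
After op 2 (git add b.txt): modified={none} staged={b.txt}
After op 3 (modify a.txt): modified={a.txt} staged={b.txt}
After op 4 (git add a.txt): modified={none} staged={a.txt, b.txt}
After op 5 (modify c.txt): modified={c.txt} staged={a.txt, b.txt}
After op 6 (git add c.txt): modified={none} staged={a.txt, b.txt, c.txt}
After op 7 (modify c.txt): modified={c.txt} staged={a.txt, b.txt, c.txt}
After op 8 (git add c.txt): modified={none} staged={a.txt, b.txt, c.txt}
After op 9 (modify b.txt): modified={b.txt} staged={a.txt, b.txt, c.txt}
After op 10 (modify b.txt): modified={b.txt} staged={a.txt, b.txt, c.txt}

Answer: a.txt, b.txt, c.txt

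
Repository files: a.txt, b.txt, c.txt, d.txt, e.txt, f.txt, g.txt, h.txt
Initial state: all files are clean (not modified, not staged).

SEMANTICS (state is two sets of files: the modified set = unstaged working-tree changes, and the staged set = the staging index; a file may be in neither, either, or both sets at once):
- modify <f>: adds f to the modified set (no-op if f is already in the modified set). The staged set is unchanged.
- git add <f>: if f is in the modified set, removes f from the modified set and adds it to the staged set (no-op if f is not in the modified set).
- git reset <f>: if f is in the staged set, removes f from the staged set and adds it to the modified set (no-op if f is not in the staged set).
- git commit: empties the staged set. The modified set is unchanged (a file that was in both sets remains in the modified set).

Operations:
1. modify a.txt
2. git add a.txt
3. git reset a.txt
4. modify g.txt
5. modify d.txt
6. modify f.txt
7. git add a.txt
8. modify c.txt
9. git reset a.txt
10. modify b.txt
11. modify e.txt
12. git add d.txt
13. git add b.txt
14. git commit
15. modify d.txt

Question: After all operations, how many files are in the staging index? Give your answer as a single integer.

After op 1 (modify a.txt): modified={a.txt} staged={none}
After op 2 (git add a.txt): modified={none} staged={a.txt}
After op 3 (git reset a.txt): modified={a.txt} staged={none}
After op 4 (modify g.txt): modified={a.txt, g.txt} staged={none}
After op 5 (modify d.txt): modified={a.txt, d.txt, g.txt} staged={none}
After op 6 (modify f.txt): modified={a.txt, d.txt, f.txt, g.txt} staged={none}
After op 7 (git add a.txt): modified={d.txt, f.txt, g.txt} staged={a.txt}
After op 8 (modify c.txt): modified={c.txt, d.txt, f.txt, g.txt} staged={a.txt}
After op 9 (git reset a.txt): modified={a.txt, c.txt, d.txt, f.txt, g.txt} staged={none}
After op 10 (modify b.txt): modified={a.txt, b.txt, c.txt, d.txt, f.txt, g.txt} staged={none}
After op 11 (modify e.txt): modified={a.txt, b.txt, c.txt, d.txt, e.txt, f.txt, g.txt} staged={none}
After op 12 (git add d.txt): modified={a.txt, b.txt, c.txt, e.txt, f.txt, g.txt} staged={d.txt}
After op 13 (git add b.txt): modified={a.txt, c.txt, e.txt, f.txt, g.txt} staged={b.txt, d.txt}
After op 14 (git commit): modified={a.txt, c.txt, e.txt, f.txt, g.txt} staged={none}
After op 15 (modify d.txt): modified={a.txt, c.txt, d.txt, e.txt, f.txt, g.txt} staged={none}
Final staged set: {none} -> count=0

Answer: 0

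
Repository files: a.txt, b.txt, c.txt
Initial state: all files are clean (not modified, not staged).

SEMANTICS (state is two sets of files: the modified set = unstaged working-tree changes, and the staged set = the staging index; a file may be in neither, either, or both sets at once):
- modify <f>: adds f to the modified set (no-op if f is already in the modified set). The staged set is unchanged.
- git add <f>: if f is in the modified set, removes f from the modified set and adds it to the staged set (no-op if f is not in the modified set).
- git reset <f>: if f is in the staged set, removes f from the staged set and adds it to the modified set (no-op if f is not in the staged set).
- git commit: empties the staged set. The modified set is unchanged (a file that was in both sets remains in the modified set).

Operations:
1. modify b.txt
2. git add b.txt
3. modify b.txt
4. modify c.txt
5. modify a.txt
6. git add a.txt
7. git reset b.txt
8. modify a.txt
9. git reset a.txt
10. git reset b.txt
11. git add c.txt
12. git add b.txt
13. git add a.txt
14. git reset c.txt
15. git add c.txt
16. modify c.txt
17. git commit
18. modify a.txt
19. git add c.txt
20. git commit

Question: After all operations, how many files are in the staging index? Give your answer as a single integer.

Answer: 0

Derivation:
After op 1 (modify b.txt): modified={b.txt} staged={none}
After op 2 (git add b.txt): modified={none} staged={b.txt}
After op 3 (modify b.txt): modified={b.txt} staged={b.txt}
After op 4 (modify c.txt): modified={b.txt, c.txt} staged={b.txt}
After op 5 (modify a.txt): modified={a.txt, b.txt, c.txt} staged={b.txt}
After op 6 (git add a.txt): modified={b.txt, c.txt} staged={a.txt, b.txt}
After op 7 (git reset b.txt): modified={b.txt, c.txt} staged={a.txt}
After op 8 (modify a.txt): modified={a.txt, b.txt, c.txt} staged={a.txt}
After op 9 (git reset a.txt): modified={a.txt, b.txt, c.txt} staged={none}
After op 10 (git reset b.txt): modified={a.txt, b.txt, c.txt} staged={none}
After op 11 (git add c.txt): modified={a.txt, b.txt} staged={c.txt}
After op 12 (git add b.txt): modified={a.txt} staged={b.txt, c.txt}
After op 13 (git add a.txt): modified={none} staged={a.txt, b.txt, c.txt}
After op 14 (git reset c.txt): modified={c.txt} staged={a.txt, b.txt}
After op 15 (git add c.txt): modified={none} staged={a.txt, b.txt, c.txt}
After op 16 (modify c.txt): modified={c.txt} staged={a.txt, b.txt, c.txt}
After op 17 (git commit): modified={c.txt} staged={none}
After op 18 (modify a.txt): modified={a.txt, c.txt} staged={none}
After op 19 (git add c.txt): modified={a.txt} staged={c.txt}
After op 20 (git commit): modified={a.txt} staged={none}
Final staged set: {none} -> count=0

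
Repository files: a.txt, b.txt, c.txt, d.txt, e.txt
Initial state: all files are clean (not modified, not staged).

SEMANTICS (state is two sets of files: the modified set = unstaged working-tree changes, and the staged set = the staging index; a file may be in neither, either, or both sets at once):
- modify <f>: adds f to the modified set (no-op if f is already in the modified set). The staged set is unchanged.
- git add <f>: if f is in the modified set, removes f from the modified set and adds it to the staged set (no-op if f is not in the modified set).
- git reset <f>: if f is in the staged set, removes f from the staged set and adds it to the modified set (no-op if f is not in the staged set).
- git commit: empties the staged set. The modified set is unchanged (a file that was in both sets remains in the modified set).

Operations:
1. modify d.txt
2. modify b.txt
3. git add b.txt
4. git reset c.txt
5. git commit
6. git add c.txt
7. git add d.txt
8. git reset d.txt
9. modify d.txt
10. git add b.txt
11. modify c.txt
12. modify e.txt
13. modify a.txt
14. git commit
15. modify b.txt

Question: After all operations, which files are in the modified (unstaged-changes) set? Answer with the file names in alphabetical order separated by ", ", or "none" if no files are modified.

After op 1 (modify d.txt): modified={d.txt} staged={none}
After op 2 (modify b.txt): modified={b.txt, d.txt} staged={none}
After op 3 (git add b.txt): modified={d.txt} staged={b.txt}
After op 4 (git reset c.txt): modified={d.txt} staged={b.txt}
After op 5 (git commit): modified={d.txt} staged={none}
After op 6 (git add c.txt): modified={d.txt} staged={none}
After op 7 (git add d.txt): modified={none} staged={d.txt}
After op 8 (git reset d.txt): modified={d.txt} staged={none}
After op 9 (modify d.txt): modified={d.txt} staged={none}
After op 10 (git add b.txt): modified={d.txt} staged={none}
After op 11 (modify c.txt): modified={c.txt, d.txt} staged={none}
After op 12 (modify e.txt): modified={c.txt, d.txt, e.txt} staged={none}
After op 13 (modify a.txt): modified={a.txt, c.txt, d.txt, e.txt} staged={none}
After op 14 (git commit): modified={a.txt, c.txt, d.txt, e.txt} staged={none}
After op 15 (modify b.txt): modified={a.txt, b.txt, c.txt, d.txt, e.txt} staged={none}

Answer: a.txt, b.txt, c.txt, d.txt, e.txt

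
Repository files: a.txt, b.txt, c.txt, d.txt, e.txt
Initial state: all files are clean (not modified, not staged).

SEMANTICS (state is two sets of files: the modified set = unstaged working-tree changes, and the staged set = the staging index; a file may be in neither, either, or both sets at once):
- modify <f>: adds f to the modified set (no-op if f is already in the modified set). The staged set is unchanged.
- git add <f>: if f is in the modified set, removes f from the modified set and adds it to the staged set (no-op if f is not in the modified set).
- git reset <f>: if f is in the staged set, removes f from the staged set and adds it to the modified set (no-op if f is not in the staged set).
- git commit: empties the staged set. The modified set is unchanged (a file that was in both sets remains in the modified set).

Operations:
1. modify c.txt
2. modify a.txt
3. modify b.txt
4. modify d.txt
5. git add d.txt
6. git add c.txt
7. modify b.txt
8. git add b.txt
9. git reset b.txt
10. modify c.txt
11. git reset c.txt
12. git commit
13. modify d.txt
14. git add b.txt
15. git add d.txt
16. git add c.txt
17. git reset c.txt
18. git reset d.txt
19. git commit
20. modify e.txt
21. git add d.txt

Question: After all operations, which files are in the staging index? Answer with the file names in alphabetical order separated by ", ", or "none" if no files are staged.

Answer: d.txt

Derivation:
After op 1 (modify c.txt): modified={c.txt} staged={none}
After op 2 (modify a.txt): modified={a.txt, c.txt} staged={none}
After op 3 (modify b.txt): modified={a.txt, b.txt, c.txt} staged={none}
After op 4 (modify d.txt): modified={a.txt, b.txt, c.txt, d.txt} staged={none}
After op 5 (git add d.txt): modified={a.txt, b.txt, c.txt} staged={d.txt}
After op 6 (git add c.txt): modified={a.txt, b.txt} staged={c.txt, d.txt}
After op 7 (modify b.txt): modified={a.txt, b.txt} staged={c.txt, d.txt}
After op 8 (git add b.txt): modified={a.txt} staged={b.txt, c.txt, d.txt}
After op 9 (git reset b.txt): modified={a.txt, b.txt} staged={c.txt, d.txt}
After op 10 (modify c.txt): modified={a.txt, b.txt, c.txt} staged={c.txt, d.txt}
After op 11 (git reset c.txt): modified={a.txt, b.txt, c.txt} staged={d.txt}
After op 12 (git commit): modified={a.txt, b.txt, c.txt} staged={none}
After op 13 (modify d.txt): modified={a.txt, b.txt, c.txt, d.txt} staged={none}
After op 14 (git add b.txt): modified={a.txt, c.txt, d.txt} staged={b.txt}
After op 15 (git add d.txt): modified={a.txt, c.txt} staged={b.txt, d.txt}
After op 16 (git add c.txt): modified={a.txt} staged={b.txt, c.txt, d.txt}
After op 17 (git reset c.txt): modified={a.txt, c.txt} staged={b.txt, d.txt}
After op 18 (git reset d.txt): modified={a.txt, c.txt, d.txt} staged={b.txt}
After op 19 (git commit): modified={a.txt, c.txt, d.txt} staged={none}
After op 20 (modify e.txt): modified={a.txt, c.txt, d.txt, e.txt} staged={none}
After op 21 (git add d.txt): modified={a.txt, c.txt, e.txt} staged={d.txt}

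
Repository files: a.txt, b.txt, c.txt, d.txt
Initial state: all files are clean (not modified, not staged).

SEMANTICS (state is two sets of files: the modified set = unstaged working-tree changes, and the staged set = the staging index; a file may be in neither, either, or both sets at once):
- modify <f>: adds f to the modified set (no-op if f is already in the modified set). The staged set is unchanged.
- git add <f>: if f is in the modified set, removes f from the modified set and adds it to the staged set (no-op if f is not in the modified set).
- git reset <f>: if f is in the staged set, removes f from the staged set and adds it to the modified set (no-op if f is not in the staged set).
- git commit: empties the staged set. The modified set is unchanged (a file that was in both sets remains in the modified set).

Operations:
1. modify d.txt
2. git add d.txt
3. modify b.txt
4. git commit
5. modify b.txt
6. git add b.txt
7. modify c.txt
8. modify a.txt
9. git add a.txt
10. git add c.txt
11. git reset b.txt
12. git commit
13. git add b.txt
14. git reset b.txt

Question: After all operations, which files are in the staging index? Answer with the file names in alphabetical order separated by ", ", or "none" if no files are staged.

After op 1 (modify d.txt): modified={d.txt} staged={none}
After op 2 (git add d.txt): modified={none} staged={d.txt}
After op 3 (modify b.txt): modified={b.txt} staged={d.txt}
After op 4 (git commit): modified={b.txt} staged={none}
After op 5 (modify b.txt): modified={b.txt} staged={none}
After op 6 (git add b.txt): modified={none} staged={b.txt}
After op 7 (modify c.txt): modified={c.txt} staged={b.txt}
After op 8 (modify a.txt): modified={a.txt, c.txt} staged={b.txt}
After op 9 (git add a.txt): modified={c.txt} staged={a.txt, b.txt}
After op 10 (git add c.txt): modified={none} staged={a.txt, b.txt, c.txt}
After op 11 (git reset b.txt): modified={b.txt} staged={a.txt, c.txt}
After op 12 (git commit): modified={b.txt} staged={none}
After op 13 (git add b.txt): modified={none} staged={b.txt}
After op 14 (git reset b.txt): modified={b.txt} staged={none}

Answer: none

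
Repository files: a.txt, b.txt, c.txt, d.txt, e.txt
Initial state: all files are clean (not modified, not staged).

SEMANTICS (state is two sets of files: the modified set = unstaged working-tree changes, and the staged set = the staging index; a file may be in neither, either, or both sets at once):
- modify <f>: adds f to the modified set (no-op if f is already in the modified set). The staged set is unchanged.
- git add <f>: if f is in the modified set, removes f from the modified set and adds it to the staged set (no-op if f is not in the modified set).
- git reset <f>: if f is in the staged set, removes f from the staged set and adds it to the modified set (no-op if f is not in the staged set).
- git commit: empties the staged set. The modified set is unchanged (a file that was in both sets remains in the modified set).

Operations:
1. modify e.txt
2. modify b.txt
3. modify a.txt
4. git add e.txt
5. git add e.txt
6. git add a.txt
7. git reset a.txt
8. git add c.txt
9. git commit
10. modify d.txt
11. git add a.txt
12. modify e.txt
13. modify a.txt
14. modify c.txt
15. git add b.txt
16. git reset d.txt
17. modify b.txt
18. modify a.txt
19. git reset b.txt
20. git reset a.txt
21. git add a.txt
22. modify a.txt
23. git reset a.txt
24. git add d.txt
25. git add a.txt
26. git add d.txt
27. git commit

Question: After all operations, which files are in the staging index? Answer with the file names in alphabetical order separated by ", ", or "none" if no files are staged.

Answer: none

Derivation:
After op 1 (modify e.txt): modified={e.txt} staged={none}
After op 2 (modify b.txt): modified={b.txt, e.txt} staged={none}
After op 3 (modify a.txt): modified={a.txt, b.txt, e.txt} staged={none}
After op 4 (git add e.txt): modified={a.txt, b.txt} staged={e.txt}
After op 5 (git add e.txt): modified={a.txt, b.txt} staged={e.txt}
After op 6 (git add a.txt): modified={b.txt} staged={a.txt, e.txt}
After op 7 (git reset a.txt): modified={a.txt, b.txt} staged={e.txt}
After op 8 (git add c.txt): modified={a.txt, b.txt} staged={e.txt}
After op 9 (git commit): modified={a.txt, b.txt} staged={none}
After op 10 (modify d.txt): modified={a.txt, b.txt, d.txt} staged={none}
After op 11 (git add a.txt): modified={b.txt, d.txt} staged={a.txt}
After op 12 (modify e.txt): modified={b.txt, d.txt, e.txt} staged={a.txt}
After op 13 (modify a.txt): modified={a.txt, b.txt, d.txt, e.txt} staged={a.txt}
After op 14 (modify c.txt): modified={a.txt, b.txt, c.txt, d.txt, e.txt} staged={a.txt}
After op 15 (git add b.txt): modified={a.txt, c.txt, d.txt, e.txt} staged={a.txt, b.txt}
After op 16 (git reset d.txt): modified={a.txt, c.txt, d.txt, e.txt} staged={a.txt, b.txt}
After op 17 (modify b.txt): modified={a.txt, b.txt, c.txt, d.txt, e.txt} staged={a.txt, b.txt}
After op 18 (modify a.txt): modified={a.txt, b.txt, c.txt, d.txt, e.txt} staged={a.txt, b.txt}
After op 19 (git reset b.txt): modified={a.txt, b.txt, c.txt, d.txt, e.txt} staged={a.txt}
After op 20 (git reset a.txt): modified={a.txt, b.txt, c.txt, d.txt, e.txt} staged={none}
After op 21 (git add a.txt): modified={b.txt, c.txt, d.txt, e.txt} staged={a.txt}
After op 22 (modify a.txt): modified={a.txt, b.txt, c.txt, d.txt, e.txt} staged={a.txt}
After op 23 (git reset a.txt): modified={a.txt, b.txt, c.txt, d.txt, e.txt} staged={none}
After op 24 (git add d.txt): modified={a.txt, b.txt, c.txt, e.txt} staged={d.txt}
After op 25 (git add a.txt): modified={b.txt, c.txt, e.txt} staged={a.txt, d.txt}
After op 26 (git add d.txt): modified={b.txt, c.txt, e.txt} staged={a.txt, d.txt}
After op 27 (git commit): modified={b.txt, c.txt, e.txt} staged={none}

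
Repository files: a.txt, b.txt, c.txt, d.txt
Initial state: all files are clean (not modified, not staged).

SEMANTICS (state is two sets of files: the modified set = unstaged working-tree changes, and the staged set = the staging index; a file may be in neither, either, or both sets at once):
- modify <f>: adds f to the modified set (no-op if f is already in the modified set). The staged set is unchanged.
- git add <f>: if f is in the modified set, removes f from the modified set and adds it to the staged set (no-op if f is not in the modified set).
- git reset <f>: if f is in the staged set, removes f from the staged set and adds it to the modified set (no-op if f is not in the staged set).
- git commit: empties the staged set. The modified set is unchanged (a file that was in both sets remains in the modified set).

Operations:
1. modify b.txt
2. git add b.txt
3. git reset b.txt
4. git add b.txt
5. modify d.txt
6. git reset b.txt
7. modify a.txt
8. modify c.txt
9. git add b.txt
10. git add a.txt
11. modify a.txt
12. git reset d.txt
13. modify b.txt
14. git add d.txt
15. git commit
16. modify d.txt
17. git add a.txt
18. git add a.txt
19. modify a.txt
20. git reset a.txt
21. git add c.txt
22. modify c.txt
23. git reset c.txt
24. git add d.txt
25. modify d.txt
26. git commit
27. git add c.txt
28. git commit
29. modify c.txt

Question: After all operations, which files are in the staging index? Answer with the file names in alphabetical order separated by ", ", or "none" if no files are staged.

Answer: none

Derivation:
After op 1 (modify b.txt): modified={b.txt} staged={none}
After op 2 (git add b.txt): modified={none} staged={b.txt}
After op 3 (git reset b.txt): modified={b.txt} staged={none}
After op 4 (git add b.txt): modified={none} staged={b.txt}
After op 5 (modify d.txt): modified={d.txt} staged={b.txt}
After op 6 (git reset b.txt): modified={b.txt, d.txt} staged={none}
After op 7 (modify a.txt): modified={a.txt, b.txt, d.txt} staged={none}
After op 8 (modify c.txt): modified={a.txt, b.txt, c.txt, d.txt} staged={none}
After op 9 (git add b.txt): modified={a.txt, c.txt, d.txt} staged={b.txt}
After op 10 (git add a.txt): modified={c.txt, d.txt} staged={a.txt, b.txt}
After op 11 (modify a.txt): modified={a.txt, c.txt, d.txt} staged={a.txt, b.txt}
After op 12 (git reset d.txt): modified={a.txt, c.txt, d.txt} staged={a.txt, b.txt}
After op 13 (modify b.txt): modified={a.txt, b.txt, c.txt, d.txt} staged={a.txt, b.txt}
After op 14 (git add d.txt): modified={a.txt, b.txt, c.txt} staged={a.txt, b.txt, d.txt}
After op 15 (git commit): modified={a.txt, b.txt, c.txt} staged={none}
After op 16 (modify d.txt): modified={a.txt, b.txt, c.txt, d.txt} staged={none}
After op 17 (git add a.txt): modified={b.txt, c.txt, d.txt} staged={a.txt}
After op 18 (git add a.txt): modified={b.txt, c.txt, d.txt} staged={a.txt}
After op 19 (modify a.txt): modified={a.txt, b.txt, c.txt, d.txt} staged={a.txt}
After op 20 (git reset a.txt): modified={a.txt, b.txt, c.txt, d.txt} staged={none}
After op 21 (git add c.txt): modified={a.txt, b.txt, d.txt} staged={c.txt}
After op 22 (modify c.txt): modified={a.txt, b.txt, c.txt, d.txt} staged={c.txt}
After op 23 (git reset c.txt): modified={a.txt, b.txt, c.txt, d.txt} staged={none}
After op 24 (git add d.txt): modified={a.txt, b.txt, c.txt} staged={d.txt}
After op 25 (modify d.txt): modified={a.txt, b.txt, c.txt, d.txt} staged={d.txt}
After op 26 (git commit): modified={a.txt, b.txt, c.txt, d.txt} staged={none}
After op 27 (git add c.txt): modified={a.txt, b.txt, d.txt} staged={c.txt}
After op 28 (git commit): modified={a.txt, b.txt, d.txt} staged={none}
After op 29 (modify c.txt): modified={a.txt, b.txt, c.txt, d.txt} staged={none}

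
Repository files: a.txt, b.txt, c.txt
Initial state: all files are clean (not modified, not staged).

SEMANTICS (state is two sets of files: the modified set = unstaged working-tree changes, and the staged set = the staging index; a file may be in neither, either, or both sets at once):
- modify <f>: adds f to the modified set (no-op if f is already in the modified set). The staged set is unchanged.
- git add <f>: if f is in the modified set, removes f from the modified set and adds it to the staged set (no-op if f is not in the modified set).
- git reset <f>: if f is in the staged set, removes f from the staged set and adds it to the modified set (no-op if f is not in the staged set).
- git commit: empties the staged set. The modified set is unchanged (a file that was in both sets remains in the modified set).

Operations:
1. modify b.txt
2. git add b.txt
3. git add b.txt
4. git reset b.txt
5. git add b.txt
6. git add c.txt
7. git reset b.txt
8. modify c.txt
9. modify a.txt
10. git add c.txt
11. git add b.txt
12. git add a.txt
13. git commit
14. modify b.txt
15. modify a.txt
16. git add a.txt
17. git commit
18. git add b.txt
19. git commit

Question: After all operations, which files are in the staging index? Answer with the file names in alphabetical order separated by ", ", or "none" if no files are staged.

Answer: none

Derivation:
After op 1 (modify b.txt): modified={b.txt} staged={none}
After op 2 (git add b.txt): modified={none} staged={b.txt}
After op 3 (git add b.txt): modified={none} staged={b.txt}
After op 4 (git reset b.txt): modified={b.txt} staged={none}
After op 5 (git add b.txt): modified={none} staged={b.txt}
After op 6 (git add c.txt): modified={none} staged={b.txt}
After op 7 (git reset b.txt): modified={b.txt} staged={none}
After op 8 (modify c.txt): modified={b.txt, c.txt} staged={none}
After op 9 (modify a.txt): modified={a.txt, b.txt, c.txt} staged={none}
After op 10 (git add c.txt): modified={a.txt, b.txt} staged={c.txt}
After op 11 (git add b.txt): modified={a.txt} staged={b.txt, c.txt}
After op 12 (git add a.txt): modified={none} staged={a.txt, b.txt, c.txt}
After op 13 (git commit): modified={none} staged={none}
After op 14 (modify b.txt): modified={b.txt} staged={none}
After op 15 (modify a.txt): modified={a.txt, b.txt} staged={none}
After op 16 (git add a.txt): modified={b.txt} staged={a.txt}
After op 17 (git commit): modified={b.txt} staged={none}
After op 18 (git add b.txt): modified={none} staged={b.txt}
After op 19 (git commit): modified={none} staged={none}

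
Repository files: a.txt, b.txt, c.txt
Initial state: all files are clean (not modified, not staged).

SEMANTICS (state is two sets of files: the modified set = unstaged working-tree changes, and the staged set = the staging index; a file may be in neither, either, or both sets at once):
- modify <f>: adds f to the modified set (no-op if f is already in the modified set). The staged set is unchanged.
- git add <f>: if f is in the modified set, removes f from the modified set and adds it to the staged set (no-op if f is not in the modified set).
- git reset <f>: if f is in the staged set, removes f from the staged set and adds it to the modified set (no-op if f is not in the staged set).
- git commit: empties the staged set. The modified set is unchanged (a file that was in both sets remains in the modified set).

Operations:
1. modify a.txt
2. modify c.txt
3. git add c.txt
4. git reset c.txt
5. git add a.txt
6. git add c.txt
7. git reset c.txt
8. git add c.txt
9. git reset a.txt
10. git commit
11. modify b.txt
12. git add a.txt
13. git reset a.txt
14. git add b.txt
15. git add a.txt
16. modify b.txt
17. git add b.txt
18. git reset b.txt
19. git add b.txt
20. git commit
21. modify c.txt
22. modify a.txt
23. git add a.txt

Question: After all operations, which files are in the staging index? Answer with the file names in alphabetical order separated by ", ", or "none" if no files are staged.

Answer: a.txt

Derivation:
After op 1 (modify a.txt): modified={a.txt} staged={none}
After op 2 (modify c.txt): modified={a.txt, c.txt} staged={none}
After op 3 (git add c.txt): modified={a.txt} staged={c.txt}
After op 4 (git reset c.txt): modified={a.txt, c.txt} staged={none}
After op 5 (git add a.txt): modified={c.txt} staged={a.txt}
After op 6 (git add c.txt): modified={none} staged={a.txt, c.txt}
After op 7 (git reset c.txt): modified={c.txt} staged={a.txt}
After op 8 (git add c.txt): modified={none} staged={a.txt, c.txt}
After op 9 (git reset a.txt): modified={a.txt} staged={c.txt}
After op 10 (git commit): modified={a.txt} staged={none}
After op 11 (modify b.txt): modified={a.txt, b.txt} staged={none}
After op 12 (git add a.txt): modified={b.txt} staged={a.txt}
After op 13 (git reset a.txt): modified={a.txt, b.txt} staged={none}
After op 14 (git add b.txt): modified={a.txt} staged={b.txt}
After op 15 (git add a.txt): modified={none} staged={a.txt, b.txt}
After op 16 (modify b.txt): modified={b.txt} staged={a.txt, b.txt}
After op 17 (git add b.txt): modified={none} staged={a.txt, b.txt}
After op 18 (git reset b.txt): modified={b.txt} staged={a.txt}
After op 19 (git add b.txt): modified={none} staged={a.txt, b.txt}
After op 20 (git commit): modified={none} staged={none}
After op 21 (modify c.txt): modified={c.txt} staged={none}
After op 22 (modify a.txt): modified={a.txt, c.txt} staged={none}
After op 23 (git add a.txt): modified={c.txt} staged={a.txt}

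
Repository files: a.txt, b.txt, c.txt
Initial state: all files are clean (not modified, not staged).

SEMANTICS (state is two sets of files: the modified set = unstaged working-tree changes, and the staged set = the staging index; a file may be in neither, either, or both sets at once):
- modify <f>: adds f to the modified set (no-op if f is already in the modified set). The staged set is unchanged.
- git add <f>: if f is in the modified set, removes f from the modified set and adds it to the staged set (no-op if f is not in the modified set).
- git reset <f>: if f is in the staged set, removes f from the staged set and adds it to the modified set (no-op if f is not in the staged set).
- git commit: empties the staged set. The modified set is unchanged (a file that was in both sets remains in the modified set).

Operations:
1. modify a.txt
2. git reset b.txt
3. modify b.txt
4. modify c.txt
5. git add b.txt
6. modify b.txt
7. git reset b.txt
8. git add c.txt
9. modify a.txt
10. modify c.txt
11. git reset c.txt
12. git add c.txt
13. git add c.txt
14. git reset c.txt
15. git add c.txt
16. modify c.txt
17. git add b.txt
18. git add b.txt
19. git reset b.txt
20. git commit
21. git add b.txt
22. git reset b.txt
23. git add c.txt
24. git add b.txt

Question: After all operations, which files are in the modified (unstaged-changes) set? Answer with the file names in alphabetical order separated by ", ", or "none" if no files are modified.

Answer: a.txt

Derivation:
After op 1 (modify a.txt): modified={a.txt} staged={none}
After op 2 (git reset b.txt): modified={a.txt} staged={none}
After op 3 (modify b.txt): modified={a.txt, b.txt} staged={none}
After op 4 (modify c.txt): modified={a.txt, b.txt, c.txt} staged={none}
After op 5 (git add b.txt): modified={a.txt, c.txt} staged={b.txt}
After op 6 (modify b.txt): modified={a.txt, b.txt, c.txt} staged={b.txt}
After op 7 (git reset b.txt): modified={a.txt, b.txt, c.txt} staged={none}
After op 8 (git add c.txt): modified={a.txt, b.txt} staged={c.txt}
After op 9 (modify a.txt): modified={a.txt, b.txt} staged={c.txt}
After op 10 (modify c.txt): modified={a.txt, b.txt, c.txt} staged={c.txt}
After op 11 (git reset c.txt): modified={a.txt, b.txt, c.txt} staged={none}
After op 12 (git add c.txt): modified={a.txt, b.txt} staged={c.txt}
After op 13 (git add c.txt): modified={a.txt, b.txt} staged={c.txt}
After op 14 (git reset c.txt): modified={a.txt, b.txt, c.txt} staged={none}
After op 15 (git add c.txt): modified={a.txt, b.txt} staged={c.txt}
After op 16 (modify c.txt): modified={a.txt, b.txt, c.txt} staged={c.txt}
After op 17 (git add b.txt): modified={a.txt, c.txt} staged={b.txt, c.txt}
After op 18 (git add b.txt): modified={a.txt, c.txt} staged={b.txt, c.txt}
After op 19 (git reset b.txt): modified={a.txt, b.txt, c.txt} staged={c.txt}
After op 20 (git commit): modified={a.txt, b.txt, c.txt} staged={none}
After op 21 (git add b.txt): modified={a.txt, c.txt} staged={b.txt}
After op 22 (git reset b.txt): modified={a.txt, b.txt, c.txt} staged={none}
After op 23 (git add c.txt): modified={a.txt, b.txt} staged={c.txt}
After op 24 (git add b.txt): modified={a.txt} staged={b.txt, c.txt}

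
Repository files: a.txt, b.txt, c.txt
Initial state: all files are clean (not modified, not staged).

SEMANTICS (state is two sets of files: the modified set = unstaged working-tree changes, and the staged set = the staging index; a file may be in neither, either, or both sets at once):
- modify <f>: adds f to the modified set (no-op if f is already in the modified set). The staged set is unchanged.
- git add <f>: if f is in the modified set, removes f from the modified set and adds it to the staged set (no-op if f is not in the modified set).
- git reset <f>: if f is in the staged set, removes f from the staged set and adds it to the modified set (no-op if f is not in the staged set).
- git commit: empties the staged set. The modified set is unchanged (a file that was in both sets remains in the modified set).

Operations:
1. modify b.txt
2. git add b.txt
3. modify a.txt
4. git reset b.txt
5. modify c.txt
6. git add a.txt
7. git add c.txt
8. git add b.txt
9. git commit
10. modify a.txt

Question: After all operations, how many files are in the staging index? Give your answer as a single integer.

After op 1 (modify b.txt): modified={b.txt} staged={none}
After op 2 (git add b.txt): modified={none} staged={b.txt}
After op 3 (modify a.txt): modified={a.txt} staged={b.txt}
After op 4 (git reset b.txt): modified={a.txt, b.txt} staged={none}
After op 5 (modify c.txt): modified={a.txt, b.txt, c.txt} staged={none}
After op 6 (git add a.txt): modified={b.txt, c.txt} staged={a.txt}
After op 7 (git add c.txt): modified={b.txt} staged={a.txt, c.txt}
After op 8 (git add b.txt): modified={none} staged={a.txt, b.txt, c.txt}
After op 9 (git commit): modified={none} staged={none}
After op 10 (modify a.txt): modified={a.txt} staged={none}
Final staged set: {none} -> count=0

Answer: 0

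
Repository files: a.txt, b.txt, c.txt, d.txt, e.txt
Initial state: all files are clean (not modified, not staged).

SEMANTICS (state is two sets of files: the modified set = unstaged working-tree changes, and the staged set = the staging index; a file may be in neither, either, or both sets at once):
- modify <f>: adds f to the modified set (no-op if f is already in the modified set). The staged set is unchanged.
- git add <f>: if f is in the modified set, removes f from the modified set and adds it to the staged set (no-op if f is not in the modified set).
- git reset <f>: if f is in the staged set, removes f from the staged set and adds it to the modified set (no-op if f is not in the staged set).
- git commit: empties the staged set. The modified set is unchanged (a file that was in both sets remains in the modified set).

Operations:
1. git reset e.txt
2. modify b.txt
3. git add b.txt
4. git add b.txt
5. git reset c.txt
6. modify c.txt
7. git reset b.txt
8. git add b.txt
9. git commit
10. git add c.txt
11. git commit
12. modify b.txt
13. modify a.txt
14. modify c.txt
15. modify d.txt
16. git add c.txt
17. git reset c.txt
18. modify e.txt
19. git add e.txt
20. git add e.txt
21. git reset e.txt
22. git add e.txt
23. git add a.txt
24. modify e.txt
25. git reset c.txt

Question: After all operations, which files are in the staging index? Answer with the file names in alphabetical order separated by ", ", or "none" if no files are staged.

After op 1 (git reset e.txt): modified={none} staged={none}
After op 2 (modify b.txt): modified={b.txt} staged={none}
After op 3 (git add b.txt): modified={none} staged={b.txt}
After op 4 (git add b.txt): modified={none} staged={b.txt}
After op 5 (git reset c.txt): modified={none} staged={b.txt}
After op 6 (modify c.txt): modified={c.txt} staged={b.txt}
After op 7 (git reset b.txt): modified={b.txt, c.txt} staged={none}
After op 8 (git add b.txt): modified={c.txt} staged={b.txt}
After op 9 (git commit): modified={c.txt} staged={none}
After op 10 (git add c.txt): modified={none} staged={c.txt}
After op 11 (git commit): modified={none} staged={none}
After op 12 (modify b.txt): modified={b.txt} staged={none}
After op 13 (modify a.txt): modified={a.txt, b.txt} staged={none}
After op 14 (modify c.txt): modified={a.txt, b.txt, c.txt} staged={none}
After op 15 (modify d.txt): modified={a.txt, b.txt, c.txt, d.txt} staged={none}
After op 16 (git add c.txt): modified={a.txt, b.txt, d.txt} staged={c.txt}
After op 17 (git reset c.txt): modified={a.txt, b.txt, c.txt, d.txt} staged={none}
After op 18 (modify e.txt): modified={a.txt, b.txt, c.txt, d.txt, e.txt} staged={none}
After op 19 (git add e.txt): modified={a.txt, b.txt, c.txt, d.txt} staged={e.txt}
After op 20 (git add e.txt): modified={a.txt, b.txt, c.txt, d.txt} staged={e.txt}
After op 21 (git reset e.txt): modified={a.txt, b.txt, c.txt, d.txt, e.txt} staged={none}
After op 22 (git add e.txt): modified={a.txt, b.txt, c.txt, d.txt} staged={e.txt}
After op 23 (git add a.txt): modified={b.txt, c.txt, d.txt} staged={a.txt, e.txt}
After op 24 (modify e.txt): modified={b.txt, c.txt, d.txt, e.txt} staged={a.txt, e.txt}
After op 25 (git reset c.txt): modified={b.txt, c.txt, d.txt, e.txt} staged={a.txt, e.txt}

Answer: a.txt, e.txt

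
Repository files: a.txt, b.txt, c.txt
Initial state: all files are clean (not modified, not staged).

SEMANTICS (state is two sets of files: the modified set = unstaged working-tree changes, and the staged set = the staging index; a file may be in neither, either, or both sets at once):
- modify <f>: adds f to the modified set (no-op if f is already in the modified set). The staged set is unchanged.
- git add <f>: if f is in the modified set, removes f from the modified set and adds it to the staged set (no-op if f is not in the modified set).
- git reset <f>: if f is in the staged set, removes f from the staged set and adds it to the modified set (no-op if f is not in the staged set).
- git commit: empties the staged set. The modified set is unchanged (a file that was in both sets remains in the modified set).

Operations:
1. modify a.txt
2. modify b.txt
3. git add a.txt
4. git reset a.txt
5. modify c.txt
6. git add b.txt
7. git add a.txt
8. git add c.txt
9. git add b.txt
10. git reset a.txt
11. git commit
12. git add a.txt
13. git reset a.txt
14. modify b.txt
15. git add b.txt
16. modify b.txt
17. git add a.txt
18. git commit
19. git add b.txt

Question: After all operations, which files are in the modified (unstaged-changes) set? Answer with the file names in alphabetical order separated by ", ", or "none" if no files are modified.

After op 1 (modify a.txt): modified={a.txt} staged={none}
After op 2 (modify b.txt): modified={a.txt, b.txt} staged={none}
After op 3 (git add a.txt): modified={b.txt} staged={a.txt}
After op 4 (git reset a.txt): modified={a.txt, b.txt} staged={none}
After op 5 (modify c.txt): modified={a.txt, b.txt, c.txt} staged={none}
After op 6 (git add b.txt): modified={a.txt, c.txt} staged={b.txt}
After op 7 (git add a.txt): modified={c.txt} staged={a.txt, b.txt}
After op 8 (git add c.txt): modified={none} staged={a.txt, b.txt, c.txt}
After op 9 (git add b.txt): modified={none} staged={a.txt, b.txt, c.txt}
After op 10 (git reset a.txt): modified={a.txt} staged={b.txt, c.txt}
After op 11 (git commit): modified={a.txt} staged={none}
After op 12 (git add a.txt): modified={none} staged={a.txt}
After op 13 (git reset a.txt): modified={a.txt} staged={none}
After op 14 (modify b.txt): modified={a.txt, b.txt} staged={none}
After op 15 (git add b.txt): modified={a.txt} staged={b.txt}
After op 16 (modify b.txt): modified={a.txt, b.txt} staged={b.txt}
After op 17 (git add a.txt): modified={b.txt} staged={a.txt, b.txt}
After op 18 (git commit): modified={b.txt} staged={none}
After op 19 (git add b.txt): modified={none} staged={b.txt}

Answer: none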